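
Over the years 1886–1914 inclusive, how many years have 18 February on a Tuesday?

Track 18 February's weekday year by year (advancing +1, or +2 across a Feb 29):
  1886: Thu  1887: Fri (+1)  1888: Sat (+1)  1889: Mon (+2)  1890: Tue (+1) ✓
  1891: Wed (+1)  1892: Thu (+1)  1893: Sat (+2)  1894: Sun (+1)  1895: Mon (+1)
  1896: Tue (+1) ✓  1897: Thu (+2)  1898: Fri (+1)  1899: Sat (+1)  1900: Sun (+1)
  1901: Mon (+1)  1902: Tue (+1) ✓  1903: Wed (+1)  1904: Thu (+1)  1905: Sat (+2)
  1906: Sun (+1)  1907: Mon (+1)  1908: Tue (+1) ✓  1909: Thu (+2)  1910: Fri (+1)
  1911: Sat (+1)  1912: Sun (+1)  1913: Tue (+2) ✓  1914: Wed (+1)
Tuesday years: 1890, 1896, 1902, 1908, 1913 — 5 in total.

5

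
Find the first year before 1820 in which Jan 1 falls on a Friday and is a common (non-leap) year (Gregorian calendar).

1819

Jan 1 advances by 2 weekdays after a leap year and by 1 after a common year.
1820: Jan 1 is Saturday (leap).
1819: Friday
1819 begins on a Friday and is a common year.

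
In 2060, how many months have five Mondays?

4

A month of length L has five Mondays iff its first Monday is on day ≤ L−28 (so day 1–3 in a 31-day month, 1–2 in a 30-day month, day 1 in a leap February).
Checking each month of 2060: Jan starts Thu (31d); Feb starts Sun (29d); Mar starts Mon (31d) ✓; Apr starts Thu (30d); May starts Sat (31d) ✓; Jun starts Tue (30d); Jul starts Thu (31d); Aug starts Sun (31d) ✓; Sep starts Wed (30d); Oct starts Fri (31d); Nov starts Mon (30d) ✓; Dec starts Wed (31d).
Five-Monday months: March, May, August, November → 4.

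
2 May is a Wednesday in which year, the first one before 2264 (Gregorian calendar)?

2260

From one year to the next, a fixed date's weekday advances by 1, or by 2 when a Feb 29 lies between the two dates.
2264: May 2 is Monday.
2263: Saturday (−2)
2262: Friday (−1)
2261: Thursday (−1)
2260: Wednesday (−1)
2 May falls on a Wednesday in 2260.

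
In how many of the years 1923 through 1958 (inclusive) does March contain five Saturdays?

March has 31 days; it has five Saturdays when Saturday falls among the first (month-length − 28) days — i.e. when March 1 is one of Saturday/Friday/Thursday.
March 1 by year: 1923:Thu✓ 1924:Sat✓ 1925:Sun 1926:Mon 1927:Tue 1928:Thu✓ 1929:Fri✓ 1930:Sat✓ 1931:Sun 1932:Tue 1933:Wed 1934:Thu✓ 1935:Fri✓ 1936:Sun 1937:Mon …(6 more)… 1944:Wed 1945:Thu✓ 1946:Fri✓ 1947:Sat✓ 1948:Mon 1949:Tue 1950:Wed 1951:Thu✓ 1952:Sat✓ 1953:Sun 1954:Mon 1955:Tue 1956:Thu✓ 1957:Fri✓ 1958:Sat✓
Years with five Saturdays: 1923, 1924, 1928, 1929, 1930, 1934, 1935, 1940, 1941, 1945, 1946, 1947, 1951, 1952, 1956, 1957, 1958 → 17.

17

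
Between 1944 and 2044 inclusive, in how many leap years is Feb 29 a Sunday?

Leap years in 1944–2044: 26 of them.
Feb 29 weekday advances by 5 (mod 7) from one leap year to the next four years later (or differs when a century non-leap intervenes).
Leap-day weekdays: 1944:Tue 1948:Sun✓ 1952:Fri 1956:Wed 1960:Mon 1964:Sat 1968:Thu 1972:Tue 1976:Sun✓ 1980:Fri 1984:Wed 1988:Mon 1992:Sat 1996:Thu 2000:Tue 2004:Sun✓ 2008:Fri 2012:Wed 2016:Mon 2020:Sat 2024:Thu 2028:Tue 2032:Sun✓ 2036:Fri 2040:Wed 2044:Mon
Sunday: 1948, 1976, 2004, 2032 → 4.

4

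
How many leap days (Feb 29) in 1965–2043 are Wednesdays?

Leap years in 1965–2043: 19 of them.
Feb 29 weekday advances by 5 (mod 7) from one leap year to the next four years later (or differs when a century non-leap intervenes).
Leap-day weekdays: 1968:Thu 1972:Tue 1976:Sun 1980:Fri 1984:Wed✓ 1988:Mon 1992:Sat 1996:Thu 2000:Tue 2004:Sun 2008:Fri 2012:Wed✓ 2016:Mon 2020:Sat 2024:Thu 2028:Tue 2032:Sun 2036:Fri 2040:Wed✓
Wednesday: 1984, 2012, 2040 → 3.

3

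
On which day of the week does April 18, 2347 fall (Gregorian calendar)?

Friday

January 1, 2347 is a Wednesday.
April 18 is day 108 of the year, i.e. 107 days after Jan 1.
107 mod 7 = 2, so advance 2 weekdays from Wednesday: Friday.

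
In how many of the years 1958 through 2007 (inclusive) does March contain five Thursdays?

22

March has 31 days; it has five Thursdays when Thursday falls among the first (month-length − 28) days — i.e. when March 1 is one of Thursday/Wednesday/Tuesday.
March 1 by year: 1958:Sat 1959:Sun 1960:Tue✓ 1961:Wed✓ 1962:Thu✓ 1963:Fri 1964:Sun 1965:Mon 1966:Tue✓ 1967:Wed✓ 1968:Fri 1969:Sat 1970:Sun 1971:Mon 1972:Wed✓ …(20 more)… 1993:Mon 1994:Tue✓ 1995:Wed✓ 1996:Fri 1997:Sat 1998:Sun 1999:Mon 2000:Wed✓ 2001:Thu✓ 2002:Fri 2003:Sat 2004:Mon 2005:Tue✓ 2006:Wed✓ 2007:Thu✓
Years with five Thursdays: 1960, 1961, 1962, 1966, 1967, 1972, 1973, 1977, 1978, 1979, 1983, 1984, 1988, 1989, 1990, 1994, 1995, 2000, 2001, 2005, 2006, 2007 → 22.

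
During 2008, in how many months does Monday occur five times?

A month of length L has five Mondays iff its first Monday is on day ≤ L−28 (so day 1–3 in a 31-day month, 1–2 in a 30-day month, day 1 in a leap February).
Checking each month of 2008: Jan starts Tue (31d); Feb starts Fri (29d); Mar starts Sat (31d) ✓; Apr starts Tue (30d); May starts Thu (31d); Jun starts Sun (30d) ✓; Jul starts Tue (31d); Aug starts Fri (31d); Sep starts Mon (30d) ✓; Oct starts Wed (31d); Nov starts Sat (30d); Dec starts Mon (31d) ✓.
Five-Monday months: March, June, September, December → 4.

4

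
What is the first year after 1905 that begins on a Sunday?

Jan 1 advances by 2 weekdays after a leap year and by 1 after a common year.
1905: Jan 1 is Sunday.
1906: Monday
1907: Tuesday
1908: Wednesday (leap)
1909: Friday
1910: Saturday
1911: Sunday
1911 begins on a Sunday

1911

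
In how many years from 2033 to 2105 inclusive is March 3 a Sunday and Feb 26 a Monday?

Check each year's weekday for March 3 and Feb 26:
  2033: Thu/Sat  2034: Fri/Sun  2035: Sat/Mon  2036: Mon/Tue  2037: Tue/Thu  2038: Wed/Fri  2039: Thu/Sat  2040: Sat/Sun  2041: Sun/Tue  2042: Mon/Wed  2043: Tue/Thu  2044: Thu/Fri  2045: Fri/Sun  2046: Sat/Mon  …(45 more)…  2092: Mon/Tue  2093: Tue/Thu  2094: Wed/Fri  2095: Thu/Sat  2096: Sat/Sun  2097: Sun/Tue  2098: Mon/Wed  2099: Tue/Thu  2100: Wed/Fri  2101: Thu/Sat  2102: Fri/Sun  2103: Sat/Mon  2104: Mon/Tue  2105: Tue/Thu
Both conditions hold in: 2052, 2080 — 2.

2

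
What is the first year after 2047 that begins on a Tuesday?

2058

Jan 1 advances by 2 weekdays after a leap year and by 1 after a common year.
2047: Jan 1 is Tuesday.
2048: Wednesday (leap)
2049: Friday
2050: Saturday
2051: Sunday
2052: Monday (leap)
2053: Wednesday
2054: Thursday
2055: Friday
2056: Saturday (leap)
2057: Monday
2058: Tuesday
2058 begins on a Tuesday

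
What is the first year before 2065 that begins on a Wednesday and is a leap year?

2048

Jan 1 advances by 2 weekdays after a leap year and by 1 after a common year.
2065: Jan 1 is Thursday.
2064: Tuesday (leap)
2063: Monday
2062: Sunday
2061: Saturday
2060: Thursday (leap)
2059: Wednesday
2058: Tuesday
2057: Monday
2056: Saturday (leap)
2055: Friday
2054: Thursday
2053: Wednesday
2052: Monday (leap)
2051: Sunday
2050: Saturday
2049: Friday
2048: Wednesday (leap)
2048 begins on a Wednesday and is a leap year.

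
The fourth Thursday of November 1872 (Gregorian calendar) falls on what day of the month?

November 1, 1872 is a Friday, so the first Thursday is the 7th.
The fourth Thursday is 7 + 21 = 28.

28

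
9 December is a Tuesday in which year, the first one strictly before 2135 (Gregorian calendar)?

2132

From one year to the next, a fixed date's weekday advances by 1, or by 2 when a Feb 29 lies between the two dates.
2135: December 9 is Friday.
2134: Thursday (−1)
2133: Wednesday (−1)
2132: Tuesday (−1)
9 December falls on a Tuesday in 2132.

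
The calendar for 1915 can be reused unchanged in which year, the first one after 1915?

Two years share a calendar iff Jan 1 falls on the same weekday and both are leap or both are common. 1915: Jan 1 is Friday, common year.
1916: Jan 1 Saturday, leap
1917: Jan 1 Monday, common
1918: Jan 1 Tuesday, common
1919: Jan 1 Wednesday, common
1920: Jan 1 Thursday, leap
1921: Jan 1 Saturday, common
1922: Jan 1 Sunday, common
1923: Jan 1 Monday, common
1924: Jan 1 Tuesday, leap
1925: Jan 1 Thursday, common
1926: Jan 1 Friday, common
1926 matches on both conditions.

1926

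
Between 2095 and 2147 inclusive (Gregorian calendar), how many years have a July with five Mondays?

22

July has 31 days; it has five Mondays when Monday falls among the first (month-length − 28) days — i.e. when July 1 is one of Monday/Sunday/Saturday.
July 1 by year: 2095:Fri 2096:Sun✓ 2097:Mon✓ 2098:Tue 2099:Wed 2100:Thu 2101:Fri 2102:Sat✓ 2103:Sun✓ 2104:Tue 2105:Wed 2106:Thu 2107:Fri 2108:Sun✓ 2109:Mon✓ …(23 more)… 2133:Wed 2134:Thu 2135:Fri 2136:Sun✓ 2137:Mon✓ 2138:Tue 2139:Wed 2140:Fri 2141:Sat✓ 2142:Sun✓ 2143:Mon✓ 2144:Wed 2145:Thu 2146:Fri 2147:Sat✓
Years with five Mondays: 2096, 2097, 2102, 2103, 2108, 2109, 2113, 2114, 2115, 2119, 2120, 2124, 2125, 2126, 2130, 2131, 2136, 2137, 2141, 2142, 2143, 2147 → 22.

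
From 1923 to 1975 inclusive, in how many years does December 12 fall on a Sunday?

7

Track December 12's weekday year by year (advancing +1, or +2 across a Feb 29):
  1923: Wed  1924: Fri (+2)  1925: Sat (+1)  1926: Sun (+1) ✓  1927: Mon (+1)
  1928: Wed (+2)  1929: Thu (+1)  1930: Fri (+1)  1931: Sat (+1)  1932: Mon (+2)
  1933: Tue (+1)  1934: Wed (+1)  1935: Thu (+1)  1936: Sat (+2)  … (25 more years) …
  1962: Wed (+1)  1963: Thu (+1)  1964: Sat (+2)  1965: Sun (+1) ✓  1966: Mon (+1)
  1967: Tue (+1)  1968: Thu (+2)  1969: Fri (+1)  1970: Sat (+1)  1971: Sun (+1) ✓
  1972: Tue (+2)  1973: Wed (+1)  1974: Thu (+1)  1975: Fri (+1)
Sunday years: 1926, 1937, 1943, 1948, 1954, 1965, 1971 — 7 in total.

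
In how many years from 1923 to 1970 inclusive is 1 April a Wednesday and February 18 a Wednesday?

6

Check each year's weekday for 1 April and February 18:
  1923: Sun/Sun  1924: Tue/Mon  1925: Wed/Wed ✓  1926: Thu/Thu  1927: Fri/Fri  1928: Sun/Sat  1929: Mon/Mon  1930: Tue/Tue  1931: Wed/Wed ✓  1932: Fri/Thu  1933: Sat/Sat  1934: Sun/Sun  1935: Mon/Mon  1936: Wed/Tue  …(20 more)…  1957: Mon/Mon  1958: Tue/Tue  1959: Wed/Wed ✓  1960: Fri/Thu  1961: Sat/Sat  1962: Sun/Sun  1963: Mon/Mon  1964: Wed/Tue  1965: Thu/Thu  1966: Fri/Fri  1967: Sat/Sat  1968: Mon/Sun  1969: Tue/Tue  1970: Wed/Wed ✓
Both conditions hold in: 1925, 1931, 1942, 1953, 1959, 1970 — 6.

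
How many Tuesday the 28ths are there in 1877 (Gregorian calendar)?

1

Check the 28th of each month of 1877: Jan 28: Sun, Feb 28: Wed, Mar 28: Wed, Apr 28: Sat, May 28: Mon, Jun 28: Thu, Jul 28: Sat, Aug 28: Tue, Sep 28: Fri, Oct 28: Sun, Nov 28: Wed, Dec 28: Fri.
Tuesday occurs in August — 1 month.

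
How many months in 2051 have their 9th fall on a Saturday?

Check the 9th of each month of 2051: Jan 9: Mon, Feb 9: Thu, Mar 9: Thu, Apr 9: Sun, May 9: Tue, Jun 9: Fri, Jul 9: Sun, Aug 9: Wed, Sep 9: Sat, Oct 9: Mon, Nov 9: Thu, Dec 9: Sat.
Saturday occurs in September, December — 2 months.

2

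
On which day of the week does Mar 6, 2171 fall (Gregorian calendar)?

Wednesday

January 1, 2171 is a Tuesday.
March 6 is day 65 of the year, i.e. 64 days after Jan 1.
64 mod 7 = 1, so advance 1 weekday from Tuesday: Wednesday.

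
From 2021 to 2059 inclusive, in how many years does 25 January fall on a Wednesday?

5

Track 25 January's weekday year by year (advancing +1, or +2 across a Feb 29):
  2021: Mon  2022: Tue (+1)  2023: Wed (+1) ✓  2024: Thu (+1)  2025: Sat (+2)
  2026: Sun (+1)  2027: Mon (+1)  2028: Tue (+1)  2029: Thu (+2)  2030: Fri (+1)
  2031: Sat (+1)  2032: Sun (+1)  2033: Tue (+2)  2034: Wed (+1) ✓  … (11 more years) …
  2046: Thu (+1)  2047: Fri (+1)  2048: Sat (+1)  2049: Mon (+2)  2050: Tue (+1)
  2051: Wed (+1) ✓  2052: Thu (+1)  2053: Sat (+2)  2054: Sun (+1)  2055: Mon (+1)
  2056: Tue (+1)  2057: Thu (+2)  2058: Fri (+1)  2059: Sat (+1)
Wednesday years: 2023, 2034, 2040, 2045, 2051 — 5 in total.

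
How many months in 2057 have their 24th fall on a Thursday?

1

Check the 24th of each month of 2057: Jan 24: Wed, Feb 24: Sat, Mar 24: Sat, Apr 24: Tue, May 24: Thu, Jun 24: Sun, Jul 24: Tue, Aug 24: Fri, Sep 24: Mon, Oct 24: Wed, Nov 24: Sat, Dec 24: Mon.
Thursday occurs in May — 1 month.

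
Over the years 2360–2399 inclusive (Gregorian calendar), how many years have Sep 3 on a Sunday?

Track Sep 3's weekday year by year (advancing +1, or +2 across a Feb 29):
  2360: Sat  2361: Sun (+1) ✓  2362: Mon (+1)  2363: Tue (+1)  2364: Thu (+2)
  2365: Fri (+1)  2366: Sat (+1)  2367: Sun (+1) ✓  2368: Tue (+2)  2369: Wed (+1)
  2370: Thu (+1)  2371: Fri (+1)  2372: Sun (+2) ✓  2373: Mon (+1)  … (12 more years) …
  2386: Wed (+1)  2387: Thu (+1)  2388: Sat (+2)  2389: Sun (+1) ✓  2390: Mon (+1)
  2391: Tue (+1)  2392: Thu (+2)  2393: Fri (+1)  2394: Sat (+1)  2395: Sun (+1) ✓
  2396: Tue (+2)  2397: Wed (+1)  2398: Thu (+1)  2399: Fri (+1)
Sunday years: 2361, 2367, 2372, 2378, 2389, 2395 — 6 in total.

6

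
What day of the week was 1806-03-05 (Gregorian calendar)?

January 1, 1806 is a Wednesday.
March 5 is day 64 of the year, i.e. 63 days after Jan 1.
63 mod 7 = 0, so advance 0 weekdays from Wednesday: Wednesday.

Wednesday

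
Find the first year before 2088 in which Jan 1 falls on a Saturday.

2084

Jan 1 advances by 2 weekdays after a leap year and by 1 after a common year.
2088: Jan 1 is Thursday (leap).
2087: Wednesday
2086: Tuesday
2085: Monday
2084: Saturday (leap)
2084 begins on a Saturday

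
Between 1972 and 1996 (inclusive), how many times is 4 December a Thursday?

Track 4 December's weekday year by year (advancing +1, or +2 across a Feb 29):
  1972: Mon  1973: Tue (+1)  1974: Wed (+1)  1975: Thu (+1) ✓  1976: Sat (+2)
  1977: Sun (+1)  1978: Mon (+1)  1979: Tue (+1)  1980: Thu (+2) ✓  1981: Fri (+1)
  1982: Sat (+1)  1983: Sun (+1)  1984: Tue (+2)  1985: Wed (+1)  1986: Thu (+1) ✓
  1987: Fri (+1)  1988: Sun (+2)  1989: Mon (+1)  1990: Tue (+1)  1991: Wed (+1)
  1992: Fri (+2)  1993: Sat (+1)  1994: Sun (+1)  1995: Mon (+1)  1996: Wed (+2)
Thursday years: 1975, 1980, 1986 — 3 in total.

3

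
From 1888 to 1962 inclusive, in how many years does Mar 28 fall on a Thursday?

Track Mar 28's weekday year by year (advancing +1, or +2 across a Feb 29):
  1888: Wed  1889: Thu (+1) ✓  1890: Fri (+1)  1891: Sat (+1)  1892: Mon (+2)
  1893: Tue (+1)  1894: Wed (+1)  1895: Thu (+1) ✓  1896: Sat (+2)  1897: Sun (+1)
  1898: Mon (+1)  1899: Tue (+1)  1900: Wed (+1)  1901: Thu (+1) ✓  … (47 more years) …
  1949: Mon (+1)  1950: Tue (+1)  1951: Wed (+1)  1952: Fri (+2)  1953: Sat (+1)
  1954: Sun (+1)  1955: Mon (+1)  1956: Wed (+2)  1957: Thu (+1) ✓  1958: Fri (+1)
  1959: Sat (+1)  1960: Mon (+2)  1961: Tue (+1)  1962: Wed (+1)
Thursday years: 1889, 1895, 1901, 1907, 1912, 1918, 1929, 1935, 1940, 1946, 1957 — 11 in total.

11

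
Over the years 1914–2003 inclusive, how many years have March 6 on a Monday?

Track March 6's weekday year by year (advancing +1, or +2 across a Feb 29):
  1914: Fri  1915: Sat (+1)  1916: Mon (+2) ✓  1917: Tue (+1)  1918: Wed (+1)
  1919: Thu (+1)  1920: Sat (+2)  1921: Sun (+1)  1922: Mon (+1) ✓  1923: Tue (+1)
  1924: Thu (+2)  1925: Fri (+1)  1926: Sat (+1)  1927: Sun (+1)  … (62 more years) …
  1990: Tue (+1)  1991: Wed (+1)  1992: Fri (+2)  1993: Sat (+1)  1994: Sun (+1)
  1995: Mon (+1) ✓  1996: Wed (+2)  1997: Thu (+1)  1998: Fri (+1)  1999: Sat (+1)
  2000: Mon (+2) ✓  2001: Tue (+1)  2002: Wed (+1)  2003: Thu (+1)
Monday years: 1916, 1922, 1933, 1939, 1944, 1950, 1961, 1967, 1972, 1978, 1989, 1995, 2000 — 13 in total.

13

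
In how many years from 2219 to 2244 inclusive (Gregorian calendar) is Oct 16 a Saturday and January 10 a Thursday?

Check each year's weekday for Oct 16 and January 10:
  2219: Sat/Sun  2220: Mon/Mon  2221: Tue/Wed  2222: Wed/Thu  2223: Thu/Fri  2224: Sat/Sat  2225: Sun/Mon  2226: Mon/Tue  2227: Tue/Wed  2228: Thu/Thu  2229: Fri/Sat  2230: Sat/Sun  2231: Sun/Mon  2232: Tue/Tue  2233: Wed/Thu  2234: Thu/Fri  2235: Fri/Sat  2236: Sun/Sun  2237: Mon/Tue  2238: Tue/Wed  2239: Wed/Thu  2240: Fri/Fri  2241: Sat/Sun  2242: Sun/Mon  2243: Mon/Tue  2244: Wed/Wed
Both conditions hold in: no year — 0.

0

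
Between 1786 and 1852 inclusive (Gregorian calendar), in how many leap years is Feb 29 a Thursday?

Leap years in 1786–1852: 16 of them.
Feb 29 weekday advances by 5 (mod 7) from one leap year to the next four years later (or differs when a century non-leap intervenes).
Leap-day weekdays: 1788:Fri 1792:Wed 1796:Mon 1804:Wed 1808:Mon 1812:Sat 1816:Thu✓ 1820:Tue 1824:Sun 1828:Fri 1832:Wed 1836:Mon 1840:Sat 1844:Thu✓ 1848:Tue 1852:Sun
Thursday: 1816, 1844 → 2.

2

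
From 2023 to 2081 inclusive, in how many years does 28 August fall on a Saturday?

8

Track 28 August's weekday year by year (advancing +1, or +2 across a Feb 29):
  2023: Mon  2024: Wed (+2)  2025: Thu (+1)  2026: Fri (+1)  2027: Sat (+1) ✓
  2028: Mon (+2)  2029: Tue (+1)  2030: Wed (+1)  2031: Thu (+1)  2032: Sat (+2) ✓
  2033: Sun (+1)  2034: Mon (+1)  2035: Tue (+1)  2036: Thu (+2)  … (31 more years) …
  2068: Tue (+2)  2069: Wed (+1)  2070: Thu (+1)  2071: Fri (+1)  2072: Sun (+2)
  2073: Mon (+1)  2074: Tue (+1)  2075: Wed (+1)  2076: Fri (+2)  2077: Sat (+1) ✓
  2078: Sun (+1)  2079: Mon (+1)  2080: Wed (+2)  2081: Thu (+1)
Saturday years: 2027, 2032, 2038, 2049, 2055, 2060, 2066, 2077 — 8 in total.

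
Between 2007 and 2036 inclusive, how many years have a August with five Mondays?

12

August has 31 days; it has five Mondays when Monday falls among the first (month-length − 28) days — i.e. when August 1 is one of Monday/Sunday/Saturday.
August 1 by year: 2007:Wed 2008:Fri 2009:Sat✓ 2010:Sun✓ 2011:Mon✓ 2012:Wed 2013:Thu 2014:Fri 2015:Sat✓ 2016:Mon✓ 2017:Tue 2018:Wed 2019:Thu 2020:Sat✓ 2021:Sun✓ 2022:Mon✓ 2023:Tue 2024:Thu 2025:Fri 2026:Sat✓ 2027:Sun✓ 2028:Tue 2029:Wed 2030:Thu 2031:Fri 2032:Sun✓ 2033:Mon✓ 2034:Tue 2035:Wed 2036:Fri
Years with five Mondays: 2009, 2010, 2011, 2015, 2016, 2020, 2021, 2022, 2026, 2027, 2032, 2033 → 12.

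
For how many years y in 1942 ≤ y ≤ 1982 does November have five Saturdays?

November has 30 days; it has five Saturdays when Saturday falls among the first (month-length − 28) days — i.e. when November 1 is one of Saturday/Friday.
November 1 by year: 1942:Sun 1943:Mon 1944:Wed 1945:Thu 1946:Fri✓ 1947:Sat✓ 1948:Mon 1949:Tue 1950:Wed 1951:Thu 1952:Sat✓ 1953:Sun 1954:Mon 1955:Tue 1956:Thu …(11 more)… 1968:Fri✓ 1969:Sat✓ 1970:Sun 1971:Mon 1972:Wed 1973:Thu 1974:Fri✓ 1975:Sat✓ 1976:Mon 1977:Tue 1978:Wed 1979:Thu 1980:Sat✓ 1981:Sun 1982:Mon
Years with five Saturdays: 1946, 1947, 1952, 1957, 1958, 1963, 1968, 1969, 1974, 1975, 1980 → 11.

11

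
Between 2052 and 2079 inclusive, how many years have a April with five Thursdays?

8

April has 30 days; it has five Thursdays when Thursday falls among the first (month-length − 28) days — i.e. when April 1 is one of Thursday/Wednesday.
April 1 by year: 2052:Mon 2053:Tue 2054:Wed✓ 2055:Thu✓ 2056:Sat 2057:Sun 2058:Mon 2059:Tue 2060:Thu✓ 2061:Fri 2062:Sat 2063:Sun 2064:Tue 2065:Wed✓ 2066:Thu✓ 2067:Fri 2068:Sun 2069:Mon 2070:Tue 2071:Wed✓ 2072:Fri 2073:Sat 2074:Sun 2075:Mon 2076:Wed✓ 2077:Thu✓ 2078:Fri 2079:Sat
Years with five Thursdays: 2054, 2055, 2060, 2065, 2066, 2071, 2076, 2077 → 8.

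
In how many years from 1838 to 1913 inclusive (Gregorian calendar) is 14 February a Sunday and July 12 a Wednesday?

Check each year's weekday for 14 February and July 12:
  1838: Wed/Thu  1839: Thu/Fri  1840: Fri/Sun  1841: Sun/Mon  1842: Mon/Tue  1843: Tue/Wed  1844: Wed/Fri  1845: Fri/Sat  1846: Sat/Sun  1847: Sun/Mon  1848: Mon/Wed  1849: Wed/Thu  1850: Thu/Fri  1851: Fri/Sat  …(48 more)…  1900: Wed/Thu  1901: Thu/Fri  1902: Fri/Sat  1903: Sat/Sun  1904: Sun/Tue  1905: Tue/Wed  1906: Wed/Thu  1907: Thu/Fri  1908: Fri/Sun  1909: Sun/Mon  1910: Mon/Tue  1911: Tue/Wed  1912: Wed/Fri  1913: Fri/Sat
Both conditions hold in: no year — 0.

0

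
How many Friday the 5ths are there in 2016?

2

Check the 5th of each month of 2016: Jan 5: Tue, Feb 5: Fri, Mar 5: Sat, Apr 5: Tue, May 5: Thu, Jun 5: Sun, Jul 5: Tue, Aug 5: Fri, Sep 5: Mon, Oct 5: Wed, Nov 5: Sat, Dec 5: Mon.
Friday occurs in February, August — 2 months.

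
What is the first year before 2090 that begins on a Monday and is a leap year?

2080

Jan 1 advances by 2 weekdays after a leap year and by 1 after a common year.
2090: Jan 1 is Sunday.
2089: Saturday
2088: Thursday (leap)
2087: Wednesday
2086: Tuesday
2085: Monday
2084: Saturday (leap)
2083: Friday
2082: Thursday
2081: Wednesday
2080: Monday (leap)
2080 begins on a Monday and is a leap year.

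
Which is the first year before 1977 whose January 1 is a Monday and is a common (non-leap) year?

1973

Jan 1 advances by 2 weekdays after a leap year and by 1 after a common year.
1977: Jan 1 is Saturday.
1976: Thursday (leap)
1975: Wednesday
1974: Tuesday
1973: Monday
1973 begins on a Monday and is a common year.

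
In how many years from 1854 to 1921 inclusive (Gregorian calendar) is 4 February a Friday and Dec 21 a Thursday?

2

Check each year's weekday for 4 February and Dec 21:
  1854: Sat/Thu  1855: Sun/Fri  1856: Mon/Sun  1857: Wed/Mon  1858: Thu/Tue  1859: Fri/Wed  1860: Sat/Fri  1861: Mon/Sat  1862: Tue/Sun  1863: Wed/Mon  1864: Thu/Wed  1865: Sat/Thu  1866: Sun/Fri  1867: Mon/Sat  …(40 more)…  1908: Tue/Mon  1909: Thu/Tue  1910: Fri/Wed  1911: Sat/Thu  1912: Sun/Sat  1913: Tue/Sun  1914: Wed/Mon  1915: Thu/Tue  1916: Fri/Thu ✓  1917: Sun/Fri  1918: Mon/Sat  1919: Tue/Sun  1920: Wed/Tue  1921: Fri/Wed
Both conditions hold in: 1876, 1916 — 2.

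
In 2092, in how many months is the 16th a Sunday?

Check the 16th of each month of 2092: Jan 16: Wed, Feb 16: Sat, Mar 16: Sun, Apr 16: Wed, May 16: Fri, Jun 16: Mon, Jul 16: Wed, Aug 16: Sat, Sep 16: Tue, Oct 16: Thu, Nov 16: Sun, Dec 16: Tue.
Sunday occurs in March, November — 2 months.

2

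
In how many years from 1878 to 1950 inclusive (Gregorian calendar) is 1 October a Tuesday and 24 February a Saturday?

2

Check each year's weekday for 1 October and 24 February:
  1878: Tue/Sun  1879: Wed/Mon  1880: Fri/Tue  1881: Sat/Thu  1882: Sun/Fri  1883: Mon/Sat  1884: Wed/Sun  1885: Thu/Tue  1886: Fri/Wed  1887: Sat/Thu  1888: Mon/Fri  1889: Tue/Sun  1890: Wed/Mon  1891: Thu/Tue  …(45 more)…  1937: Fri/Wed  1938: Sat/Thu  1939: Sun/Fri  1940: Tue/Sat ✓  1941: Wed/Mon  1942: Thu/Tue  1943: Fri/Wed  1944: Sun/Thu  1945: Mon/Sat  1946: Tue/Sun  1947: Wed/Mon  1948: Fri/Tue  1949: Sat/Thu  1950: Sun/Fri
Both conditions hold in: 1912, 1940 — 2.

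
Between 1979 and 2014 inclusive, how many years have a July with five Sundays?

15

July has 31 days; it has five Sundays when Sunday falls among the first (month-length − 28) days — i.e. when July 1 is one of Sunday/Saturday/Friday.
July 1 by year: 1979:Sun✓ 1980:Tue 1981:Wed 1982:Thu 1983:Fri✓ 1984:Sun✓ 1985:Mon 1986:Tue 1987:Wed 1988:Fri✓ 1989:Sat✓ 1990:Sun✓ 1991:Mon 1992:Wed 1993:Thu …(6 more)… 2000:Sat✓ 2001:Sun✓ 2002:Mon 2003:Tue 2004:Thu 2005:Fri✓ 2006:Sat✓ 2007:Sun✓ 2008:Tue 2009:Wed 2010:Thu 2011:Fri✓ 2012:Sun✓ 2013:Mon 2014:Tue
Years with five Sundays: 1979, 1983, 1984, 1988, 1989, 1990, 1994, 1995, 2000, 2001, 2005, 2006, 2007, 2011, 2012 → 15.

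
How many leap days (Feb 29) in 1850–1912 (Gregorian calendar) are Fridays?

Leap years in 1850–1912: 15 of them.
Feb 29 weekday advances by 5 (mod 7) from one leap year to the next four years later (or differs when a century non-leap intervenes).
Leap-day weekdays: 1852:Sun 1856:Fri✓ 1860:Wed 1864:Mon 1868:Sat 1872:Thu 1876:Tue 1880:Sun 1884:Fri✓ 1888:Wed 1892:Mon 1896:Sat 1904:Mon 1908:Sat 1912:Thu
Friday: 1856, 1884 → 2.

2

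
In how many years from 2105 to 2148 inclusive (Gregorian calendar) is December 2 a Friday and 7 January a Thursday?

Check each year's weekday for December 2 and 7 January:
  2105: Wed/Wed  2106: Thu/Thu  2107: Fri/Fri  2108: Sun/Sat  2109: Mon/Mon  2110: Tue/Tue  2111: Wed/Wed  2112: Fri/Thu ✓  2113: Sat/Sat  2114: Sun/Sun  2115: Mon/Mon  2116: Wed/Tue  2117: Thu/Thu  2118: Fri/Fri  …(16 more)…  2135: Fri/Fri  2136: Sun/Sat  2137: Mon/Mon  2138: Tue/Tue  2139: Wed/Wed  2140: Fri/Thu ✓  2141: Sat/Sat  2142: Sun/Sun  2143: Mon/Mon  2144: Wed/Tue  2145: Thu/Thu  2146: Fri/Fri  2147: Sat/Sat  2148: Mon/Sun
Both conditions hold in: 2112, 2140 — 2.

2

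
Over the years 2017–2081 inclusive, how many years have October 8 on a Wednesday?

9

Track October 8's weekday year by year (advancing +1, or +2 across a Feb 29):
  2017: Sun  2018: Mon (+1)  2019: Tue (+1)  2020: Thu (+2)  2021: Fri (+1)
  2022: Sat (+1)  2023: Sun (+1)  2024: Tue (+2)  2025: Wed (+1) ✓  2026: Thu (+1)
  2027: Fri (+1)  2028: Sun (+2)  2029: Mon (+1)  2030: Tue (+1)  … (37 more years) …
  2068: Mon (+2)  2069: Tue (+1)  2070: Wed (+1) ✓  2071: Thu (+1)  2072: Sat (+2)
  2073: Sun (+1)  2074: Mon (+1)  2075: Tue (+1)  2076: Thu (+2)  2077: Fri (+1)
  2078: Sat (+1)  2079: Sun (+1)  2080: Tue (+2)  2081: Wed (+1) ✓
Wednesday years: 2025, 2031, 2036, 2042, 2053, 2059, 2064, 2070, 2081 — 9 in total.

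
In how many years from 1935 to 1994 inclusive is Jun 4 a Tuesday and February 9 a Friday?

2

Check each year's weekday for Jun 4 and February 9:
  1935: Tue/Sat  1936: Thu/Sun  1937: Fri/Tue  1938: Sat/Wed  1939: Sun/Thu  1940: Tue/Fri ✓  1941: Wed/Sun  1942: Thu/Mon  1943: Fri/Tue  1944: Sun/Wed  1945: Mon/Fri  1946: Tue/Sat  1947: Wed/Sun  1948: Fri/Mon  …(32 more)…  1981: Thu/Mon  1982: Fri/Tue  1983: Sat/Wed  1984: Mon/Thu  1985: Tue/Sat  1986: Wed/Sun  1987: Thu/Mon  1988: Sat/Tue  1989: Sun/Thu  1990: Mon/Fri  1991: Tue/Sat  1992: Thu/Sun  1993: Fri/Tue  1994: Sat/Wed
Both conditions hold in: 1940, 1968 — 2.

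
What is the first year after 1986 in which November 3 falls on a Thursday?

1988

From one year to the next, a fixed date's weekday advances by 1, or by 2 when a Feb 29 lies between the two dates.
1986: November 3 is Monday.
1987: Tuesday (+1)
1988: Thursday (+2)
November 3 falls on a Thursday in 1988.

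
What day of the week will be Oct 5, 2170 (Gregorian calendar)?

Friday

January 1, 2170 is a Monday.
October 5 is day 278 of the year, i.e. 277 days after Jan 1.
277 mod 7 = 4, so advance 4 weekdays from Monday: Friday.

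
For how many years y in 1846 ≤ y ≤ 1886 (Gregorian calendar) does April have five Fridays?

12

April has 30 days; it has five Fridays when Friday falls among the first (month-length − 28) days — i.e. when April 1 is one of Friday/Thursday.
April 1 by year: 1846:Wed 1847:Thu✓ 1848:Sat 1849:Sun 1850:Mon 1851:Tue 1852:Thu✓ 1853:Fri✓ 1854:Sat 1855:Sun 1856:Tue 1857:Wed 1858:Thu✓ 1859:Fri✓ 1860:Sun …(11 more)… 1872:Mon 1873:Tue 1874:Wed 1875:Thu✓ 1876:Sat 1877:Sun 1878:Mon 1879:Tue 1880:Thu✓ 1881:Fri✓ 1882:Sat 1883:Sun 1884:Tue 1885:Wed 1886:Thu✓
Years with five Fridays: 1847, 1852, 1853, 1858, 1859, 1864, 1869, 1870, 1875, 1880, 1881, 1886 → 12.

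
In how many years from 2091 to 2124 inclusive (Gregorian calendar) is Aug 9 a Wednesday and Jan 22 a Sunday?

3

Check each year's weekday for Aug 9 and Jan 22:
  2091: Thu/Mon  2092: Sat/Tue  2093: Sun/Thu  2094: Mon/Fri  2095: Tue/Sat  2096: Thu/Sun  2097: Fri/Tue  2098: Sat/Wed  2099: Sun/Thu  2100: Mon/Fri  2101: Tue/Sat  2102: Wed/Sun ✓  2103: Thu/Mon  2104: Sat/Tue  …(6 more)…  2111: Sun/Thu  2112: Tue/Fri  2113: Wed/Sun ✓  2114: Thu/Mon  2115: Fri/Tue  2116: Sun/Wed  2117: Mon/Fri  2118: Tue/Sat  2119: Wed/Sun ✓  2120: Fri/Mon  2121: Sat/Wed  2122: Sun/Thu  2123: Mon/Fri  2124: Wed/Sat
Both conditions hold in: 2102, 2113, 2119 — 3.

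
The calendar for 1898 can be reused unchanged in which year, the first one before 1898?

1887

Two years share a calendar iff Jan 1 falls on the same weekday and both are leap or both are common. 1898: Jan 1 is Saturday, common year.
1897: Jan 1 Friday, common
1896: Jan 1 Wednesday, leap
1895: Jan 1 Tuesday, common
1894: Jan 1 Monday, common
1893: Jan 1 Sunday, common
1892: Jan 1 Friday, leap
1891: Jan 1 Thursday, common
1890: Jan 1 Wednesday, common
1889: Jan 1 Tuesday, common
1888: Jan 1 Sunday, leap
1887: Jan 1 Saturday, common
1887 matches on both conditions.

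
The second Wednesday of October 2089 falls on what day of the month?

12

October 1, 2089 is a Saturday, so the first Wednesday is the 5th.
The second Wednesday is 5 + 7 = 12.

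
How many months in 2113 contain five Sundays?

5

A month of length L has five Sundays iff its first Sunday is on day ≤ L−28 (so day 1–3 in a 31-day month, 1–2 in a 30-day month, day 1 in a leap February).
Checking each month of 2113: Jan starts Sun (31d) ✓; Feb starts Wed (28d); Mar starts Wed (31d); Apr starts Sat (30d) ✓; May starts Mon (31d); Jun starts Thu (30d); Jul starts Sat (31d) ✓; Aug starts Tue (31d); Sep starts Fri (30d); Oct starts Sun (31d) ✓; Nov starts Wed (30d); Dec starts Fri (31d) ✓.
Five-Sunday months: January, April, July, October, December → 5.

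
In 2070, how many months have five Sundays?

A month of length L has five Sundays iff its first Sunday is on day ≤ L−28 (so day 1–3 in a 31-day month, 1–2 in a 30-day month, day 1 in a leap February).
Checking each month of 2070: Jan starts Wed (31d); Feb starts Sat (28d); Mar starts Sat (31d) ✓; Apr starts Tue (30d); May starts Thu (31d); Jun starts Sun (30d) ✓; Jul starts Tue (31d); Aug starts Fri (31d) ✓; Sep starts Mon (30d); Oct starts Wed (31d); Nov starts Sat (30d) ✓; Dec starts Mon (31d).
Five-Sunday months: March, June, August, November → 4.

4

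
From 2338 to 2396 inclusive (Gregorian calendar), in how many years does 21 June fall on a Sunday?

8

Track 21 June's weekday year by year (advancing +1, or +2 across a Feb 29):
  2338: Tue  2339: Wed (+1)  2340: Fri (+2)  2341: Sat (+1)  2342: Sun (+1) ✓
  2343: Mon (+1)  2344: Wed (+2)  2345: Thu (+1)  2346: Fri (+1)  2347: Sat (+1)
  2348: Mon (+2)  2349: Tue (+1)  2350: Wed (+1)  2351: Thu (+1)  … (31 more years) …
  2383: Tue (+1)  2384: Thu (+2)  2385: Fri (+1)  2386: Sat (+1)  2387: Sun (+1) ✓
  2388: Tue (+2)  2389: Wed (+1)  2390: Thu (+1)  2391: Fri (+1)  2392: Sun (+2) ✓
  2393: Mon (+1)  2394: Tue (+1)  2395: Wed (+1)  2396: Fri (+2)
Sunday years: 2342, 2353, 2359, 2364, 2370, 2381, 2387, 2392 — 8 in total.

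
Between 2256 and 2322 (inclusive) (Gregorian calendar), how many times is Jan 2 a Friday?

Track Jan 2's weekday year by year (advancing +1, or +2 across a Feb 29):
  2256: Wed  2257: Fri (+2) ✓  2258: Sat (+1)  2259: Sun (+1)  2260: Mon (+1)
  2261: Wed (+2)  2262: Thu (+1)  2263: Fri (+1) ✓  2264: Sat (+1)  2265: Mon (+2)
  2266: Tue (+1)  2267: Wed (+1)  2268: Thu (+1)  2269: Sat (+2)  … (39 more years) …
  2309: Sat (+2)  2310: Sun (+1)  2311: Mon (+1)  2312: Tue (+1)  2313: Thu (+2)
  2314: Fri (+1) ✓  2315: Sat (+1)  2316: Sun (+1)  2317: Tue (+2)  2318: Wed (+1)
  2319: Thu (+1)  2320: Fri (+1) ✓  2321: Sun (+2)  2322: Mon (+1)
Friday years: 2257, 2263, 2274, 2280, 2285, 2291, 2303, 2314, 2320 — 9 in total.

9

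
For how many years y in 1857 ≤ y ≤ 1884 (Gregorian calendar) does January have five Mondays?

12

January has 31 days; it has five Mondays when Monday falls among the first (month-length − 28) days — i.e. when January 1 is one of Monday/Sunday/Saturday.
January 1 by year: 1857:Thu 1858:Fri 1859:Sat✓ 1860:Sun✓ 1861:Tue 1862:Wed 1863:Thu 1864:Fri 1865:Sun✓ 1866:Mon✓ 1867:Tue 1868:Wed 1869:Fri 1870:Sat✓ 1871:Sun✓ 1872:Mon✓ 1873:Wed 1874:Thu 1875:Fri 1876:Sat✓ 1877:Mon✓ 1878:Tue 1879:Wed 1880:Thu 1881:Sat✓ 1882:Sun✓ 1883:Mon✓ 1884:Tue
Years with five Mondays: 1859, 1860, 1865, 1866, 1870, 1871, 1872, 1876, 1877, 1881, 1882, 1883 → 12.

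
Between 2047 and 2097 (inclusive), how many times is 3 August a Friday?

7

Track 3 August's weekday year by year (advancing +1, or +2 across a Feb 29):
  2047: Sat  2048: Mon (+2)  2049: Tue (+1)  2050: Wed (+1)  2051: Thu (+1)
  2052: Sat (+2)  2053: Sun (+1)  2054: Mon (+1)  2055: Tue (+1)  2056: Thu (+2)
  2057: Fri (+1) ✓  2058: Sat (+1)  2059: Sun (+1)  2060: Tue (+2)  … (23 more years) …
  2084: Thu (+2)  2085: Fri (+1) ✓  2086: Sat (+1)  2087: Sun (+1)  2088: Tue (+2)
  2089: Wed (+1)  2090: Thu (+1)  2091: Fri (+1) ✓  2092: Sun (+2)  2093: Mon (+1)
  2094: Tue (+1)  2095: Wed (+1)  2096: Fri (+2) ✓  2097: Sat (+1)
Friday years: 2057, 2063, 2068, 2074, 2085, 2091, 2096 — 7 in total.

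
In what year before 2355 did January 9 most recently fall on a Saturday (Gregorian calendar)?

2354

From one year to the next, a fixed date's weekday advances by 1, or by 2 when a Feb 29 lies between the two dates.
2355: January 9 is Sunday.
2354: Saturday (−1)
January 9 falls on a Saturday in 2354.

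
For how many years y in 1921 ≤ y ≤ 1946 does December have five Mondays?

11

December has 31 days; it has five Mondays when Monday falls among the first (month-length − 28) days — i.e. when December 1 is one of Monday/Sunday/Saturday.
December 1 by year: 1921:Thu 1922:Fri 1923:Sat✓ 1924:Mon✓ 1925:Tue 1926:Wed 1927:Thu 1928:Sat✓ 1929:Sun✓ 1930:Mon✓ 1931:Tue 1932:Thu 1933:Fri 1934:Sat✓ 1935:Sun✓ 1936:Tue 1937:Wed 1938:Thu 1939:Fri 1940:Sun✓ 1941:Mon✓ 1942:Tue 1943:Wed 1944:Fri 1945:Sat✓ 1946:Sun✓
Years with five Mondays: 1923, 1924, 1928, 1929, 1930, 1934, 1935, 1940, 1941, 1945, 1946 → 11.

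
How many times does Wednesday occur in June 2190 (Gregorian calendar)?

June 2190 has 30 days and begins on Tuesday.
The first Wednesday is June 2.
Wednesdays fall on 2, 9, 16, 23, 30 — that's 5.

5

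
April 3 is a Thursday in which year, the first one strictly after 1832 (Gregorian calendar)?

From one year to the next, a fixed date's weekday advances by 1, or by 2 when a Feb 29 lies between the two dates.
1832: April 3 is Tuesday.
1833: Wednesday (+1)
1834: Thursday (+1)
April 3 falls on a Thursday in 1834.

1834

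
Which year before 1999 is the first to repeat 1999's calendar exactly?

1993

Two years share a calendar iff Jan 1 falls on the same weekday and both are leap or both are common. 1999: Jan 1 is Friday, common year.
1998: Jan 1 Thursday, common
1997: Jan 1 Wednesday, common
1996: Jan 1 Monday, leap
1995: Jan 1 Sunday, common
1994: Jan 1 Saturday, common
1993: Jan 1 Friday, common
1993 matches on both conditions.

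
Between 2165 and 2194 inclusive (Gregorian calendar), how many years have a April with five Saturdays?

April has 30 days; it has five Saturdays when Saturday falls among the first (month-length − 28) days — i.e. when April 1 is one of Saturday/Friday.
April 1 by year: 2165:Mon 2166:Tue 2167:Wed 2168:Fri✓ 2169:Sat✓ 2170:Sun 2171:Mon 2172:Wed 2173:Thu 2174:Fri✓ 2175:Sat✓ 2176:Mon 2177:Tue 2178:Wed 2179:Thu 2180:Sat✓ 2181:Sun 2182:Mon 2183:Tue 2184:Thu 2185:Fri✓ 2186:Sat✓ 2187:Sun 2188:Tue 2189:Wed 2190:Thu 2191:Fri✓ 2192:Sun 2193:Mon 2194:Tue
Years with five Saturdays: 2168, 2169, 2174, 2175, 2180, 2185, 2186, 2191 → 8.

8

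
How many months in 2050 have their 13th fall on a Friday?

Check the 13th of each month of 2050: Jan 13: Thu, Feb 13: Sun, Mar 13: Sun, Apr 13: Wed, May 13: Fri, Jun 13: Mon, Jul 13: Wed, Aug 13: Sat, Sep 13: Tue, Oct 13: Thu, Nov 13: Sun, Dec 13: Tue.
Friday occurs in May — 1 month.

1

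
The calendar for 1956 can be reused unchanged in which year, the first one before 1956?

Two years share a calendar iff Jan 1 falls on the same weekday and both are leap or both are common. 1956: Jan 1 is Sunday, leap year.
1955: Jan 1 Saturday, common
1954: Jan 1 Friday, common
1953: Jan 1 Thursday, common
1952: Jan 1 Tuesday, leap
1951: Jan 1 Monday, common
1950: Jan 1 Sunday, common
1949: Jan 1 Saturday, common
1948: Jan 1 Thursday, leap
1947: Jan 1 Wednesday, common
1946: Jan 1 Tuesday, common
1945: Jan 1 Monday, common
1944: Jan 1 Saturday, leap
1943: Jan 1 Friday, common
1942: Jan 1 Thursday, common
1941: Jan 1 Wednesday, common
1940: Jan 1 Monday, leap
1939: Jan 1 Sunday, common
1938: Jan 1 Saturday, common
1937: Jan 1 Friday, common
1936: Jan 1 Wednesday, leap
1935: Jan 1 Tuesday, common
1934: Jan 1 Monday, common
1933: Jan 1 Sunday, common
1932: Jan 1 Friday, leap
1931: Jan 1 Thursday, common
1930: Jan 1 Wednesday, common
1929: Jan 1 Tuesday, common
1928: Jan 1 Sunday, leap
1928 matches on both conditions.

1928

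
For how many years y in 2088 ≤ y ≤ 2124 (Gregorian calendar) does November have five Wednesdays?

November has 30 days; it has five Wednesdays when Wednesday falls among the first (month-length − 28) days — i.e. when November 1 is one of Wednesday/Tuesday.
November 1 by year: 2088:Mon 2089:Tue✓ 2090:Wed✓ 2091:Thu 2092:Sat 2093:Sun 2094:Mon 2095:Tue✓ 2096:Thu 2097:Fri 2098:Sat 2099:Sun 2100:Mon 2101:Tue✓ 2102:Wed✓ …(7 more)… 2110:Sat 2111:Sun 2112:Tue✓ 2113:Wed✓ 2114:Thu 2115:Fri 2116:Sun 2117:Mon 2118:Tue✓ 2119:Wed✓ 2120:Fri 2121:Sat 2122:Sun 2123:Mon 2124:Wed✓
Years with five Wednesdays: 2089, 2090, 2095, 2101, 2102, 2107, 2112, 2113, 2118, 2119, 2124 → 11.

11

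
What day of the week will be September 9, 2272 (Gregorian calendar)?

Monday

January 1, 2272 is a Monday.
September 9 is day 253 of the year, i.e. 252 days after Jan 1.
252 mod 7 = 0, so advance 0 weekdays from Monday: Monday.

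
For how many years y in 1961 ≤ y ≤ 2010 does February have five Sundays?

2

February has 28 days (29 in leap years); it has five Sundays when Sunday falls among the first (month-length − 28) days — i.e. when February 1 is Sunday in a leap year (never in a common year).
February 1 by year: 1961:Wed 1962:Thu 1963:Fri 1964:Sat 1965:Mon 1966:Tue 1967:Wed 1968:Thu 1969:Sat 1970:Sun 1971:Mon 1972:Tue 1973:Thu 1974:Fri 1975:Sat …(20 more)… 1996:Thu 1997:Sat 1998:Sun 1999:Mon 2000:Tue 2001:Thu 2002:Fri 2003:Sat 2004:Sun✓ 2005:Tue 2006:Wed 2007:Thu 2008:Fri 2009:Sun 2010:Mon
Years with five Sundays: 1976, 2004 → 2.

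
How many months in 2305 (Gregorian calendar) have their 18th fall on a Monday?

2

Check the 18th of each month of 2305: Jan 18: Wed, Feb 18: Sat, Mar 18: Sat, Apr 18: Tue, May 18: Thu, Jun 18: Sun, Jul 18: Tue, Aug 18: Fri, Sep 18: Mon, Oct 18: Wed, Nov 18: Sat, Dec 18: Mon.
Monday occurs in September, December — 2 months.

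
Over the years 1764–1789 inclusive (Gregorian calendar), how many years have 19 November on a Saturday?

Track 19 November's weekday year by year (advancing +1, or +2 across a Feb 29):
  1764: Mon  1765: Tue (+1)  1766: Wed (+1)  1767: Thu (+1)  1768: Sat (+2) ✓
  1769: Sun (+1)  1770: Mon (+1)  1771: Tue (+1)  1772: Thu (+2)  1773: Fri (+1)
  1774: Sat (+1) ✓  1775: Sun (+1)  1776: Tue (+2)  1777: Wed (+1)  1778: Thu (+1)
  1779: Fri (+1)  1780: Sun (+2)  1781: Mon (+1)  1782: Tue (+1)  1783: Wed (+1)
  1784: Fri (+2)  1785: Sat (+1) ✓  1786: Sun (+1)  1787: Mon (+1)  1788: Wed (+2)
  1789: Thu (+1)
Saturday years: 1768, 1774, 1785 — 3 in total.

3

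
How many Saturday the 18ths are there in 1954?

2

Check the 18th of each month of 1954: Jan 18: Mon, Feb 18: Thu, Mar 18: Thu, Apr 18: Sun, May 18: Tue, Jun 18: Fri, Jul 18: Sun, Aug 18: Wed, Sep 18: Sat, Oct 18: Mon, Nov 18: Thu, Dec 18: Sat.
Saturday occurs in September, December — 2 months.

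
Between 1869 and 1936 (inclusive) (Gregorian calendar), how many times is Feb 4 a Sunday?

10

Track Feb 4's weekday year by year (advancing +1, or +2 across a Feb 29):
  1869: Thu  1870: Fri (+1)  1871: Sat (+1)  1872: Sun (+1) ✓  1873: Tue (+2)
  1874: Wed (+1)  1875: Thu (+1)  1876: Fri (+1)  1877: Sun (+2) ✓  1878: Mon (+1)
  1879: Tue (+1)  1880: Wed (+1)  1881: Fri (+2)  1882: Sat (+1)  … (40 more years) …
  1923: Sun (+1) ✓  1924: Mon (+1)  1925: Wed (+2)  1926: Thu (+1)  1927: Fri (+1)
  1928: Sat (+1)  1929: Mon (+2)  1930: Tue (+1)  1931: Wed (+1)  1932: Thu (+1)
  1933: Sat (+2)  1934: Sun (+1) ✓  1935: Mon (+1)  1936: Tue (+1)
Sunday years: 1872, 1877, 1883, 1894, 1900, 1906, 1912, 1917, 1923, 1934 — 10 in total.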